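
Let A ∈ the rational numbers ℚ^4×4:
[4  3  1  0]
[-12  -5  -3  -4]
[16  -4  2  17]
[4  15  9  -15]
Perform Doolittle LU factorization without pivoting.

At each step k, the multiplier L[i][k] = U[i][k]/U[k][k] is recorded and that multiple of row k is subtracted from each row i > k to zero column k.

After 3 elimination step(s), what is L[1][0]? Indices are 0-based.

L[1][0] = -3

k=0: U[0][0]=4
  eliminate (1,0): mult=-3, new row 1: (0, 4, 0, -4); set L[1][0]=-3
  eliminate (2,0): mult=4, new row 2: (0, -16, -2, 17); set L[2][0]=4
  eliminate (3,0): mult=1, new row 3: (0, 12, 8, -15); set L[3][0]=1
k=1: U[1][1]=4
  eliminate (2,1): mult=-4, new row 2: (0, 0, -2, 1); set L[2][1]=-4
  eliminate (3,1): mult=3, new row 3: (0, 0, 8, -3); set L[3][1]=3
k=2: U[2][2]=-2
  eliminate (3,2): mult=-4, new row 3: (0, 0, 0, 1); set L[3][2]=-4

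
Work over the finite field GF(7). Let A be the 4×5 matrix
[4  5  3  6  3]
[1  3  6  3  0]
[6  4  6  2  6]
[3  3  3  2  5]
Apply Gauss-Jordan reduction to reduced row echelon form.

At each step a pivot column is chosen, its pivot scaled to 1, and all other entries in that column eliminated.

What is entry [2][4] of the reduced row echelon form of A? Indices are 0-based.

M[2][4] = 1

[1] R0 /= 4  ⇒  (1, 3, 6, 5, 6)
     R1 -= 1·R0  ⇒  (0, 0, 0, 5, 1)
     R2 -= 6·R0  ⇒  (0, 0, 5, 0, 5)
     R3 -= 3·R0  ⇒  (0, 1, 6, 1, 1)
[2] R1 <-> R3
[2] R1 /= 1  ⇒  (0, 1, 6, 1, 1)
     R0 -= 3·R1  ⇒  (1, 0, 2, 2, 3)
[3] R2 /= 5  ⇒  (0, 0, 1, 0, 1)
     R0 -= 2·R2  ⇒  (1, 0, 0, 2, 1)
     R1 -= 6·R2  ⇒  (0, 1, 0, 1, 2)
[4] R3 /= 5  ⇒  (0, 0, 0, 1, 3)
     R0 -= 2·R3  ⇒  (1, 0, 0, 0, 2)
     R1 -= 1·R3  ⇒  (0, 1, 0, 0, 6)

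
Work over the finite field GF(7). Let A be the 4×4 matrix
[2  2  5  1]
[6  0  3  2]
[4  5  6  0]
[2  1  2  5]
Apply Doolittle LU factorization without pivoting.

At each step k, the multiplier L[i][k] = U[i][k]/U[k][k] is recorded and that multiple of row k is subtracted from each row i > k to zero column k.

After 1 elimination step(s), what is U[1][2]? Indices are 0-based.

U[1][2] = 2

Step 1: pivot at (0,0) is 2.
  row1 ← row1 − (3)·row0  ⇒  L[1][0]=3, U row1=(0, 1, 2, 6)
  row2 ← row2 − (2)·row0  ⇒  L[2][0]=2, U row2=(0, 1, 3, 5)
  row3 ← row3 − (1)·row0  ⇒  L[3][0]=1, U row3=(0, 6, 4, 4)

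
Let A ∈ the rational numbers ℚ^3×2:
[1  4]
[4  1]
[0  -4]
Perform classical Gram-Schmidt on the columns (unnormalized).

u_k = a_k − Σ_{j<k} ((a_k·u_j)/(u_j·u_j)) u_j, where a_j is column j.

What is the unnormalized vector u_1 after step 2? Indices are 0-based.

Step 1: u_0 = a_0 = (1, 4, 0).
Step 2: u_1 = a_1 − (8/17)·u_0 = (60/17, -15/17, -4).

u_1 = (60/17, -15/17, -4)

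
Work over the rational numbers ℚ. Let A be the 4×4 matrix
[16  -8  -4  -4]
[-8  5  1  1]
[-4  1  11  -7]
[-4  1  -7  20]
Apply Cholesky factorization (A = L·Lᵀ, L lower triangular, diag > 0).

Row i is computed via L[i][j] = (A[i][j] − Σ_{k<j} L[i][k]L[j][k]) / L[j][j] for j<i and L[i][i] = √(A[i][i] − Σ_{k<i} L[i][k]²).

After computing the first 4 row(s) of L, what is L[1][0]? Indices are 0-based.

Step 1: L[0][0] = √(16) = 4.
  L[1][0] = (-8) / L[0][0] = -2.
Step 2: L[1][1] = √(1) = 1.
  L[2][0] = (-4) / L[0][0] = -1.
  L[2][1] = (-1) / L[1][1] = -1.
Step 3: L[2][2] = √(9) = 3.
  L[3][0] = (-4) / L[0][0] = -1.
  L[3][1] = (-1) / L[1][1] = -1.
  L[3][2] = (-9) / L[2][2] = -3.
Step 4: L[3][3] = √(9) = 3.

L[1][0] = -2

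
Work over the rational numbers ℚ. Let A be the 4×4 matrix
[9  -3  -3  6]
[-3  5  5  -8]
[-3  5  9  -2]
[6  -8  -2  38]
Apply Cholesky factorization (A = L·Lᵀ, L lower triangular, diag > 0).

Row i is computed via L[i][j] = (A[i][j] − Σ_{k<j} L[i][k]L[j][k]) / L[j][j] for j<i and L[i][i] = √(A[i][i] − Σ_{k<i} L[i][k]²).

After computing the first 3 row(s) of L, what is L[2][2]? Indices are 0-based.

L[2][2] = 2

Step 1: L[0][0] = √(9) = 3.
  L[1][0] = (-3) / L[0][0] = -1.
Step 2: L[1][1] = √(4) = 2.
  L[2][0] = (-3) / L[0][0] = -1.
  L[2][1] = (4) / L[1][1] = 2.
Step 3: L[2][2] = √(4) = 2.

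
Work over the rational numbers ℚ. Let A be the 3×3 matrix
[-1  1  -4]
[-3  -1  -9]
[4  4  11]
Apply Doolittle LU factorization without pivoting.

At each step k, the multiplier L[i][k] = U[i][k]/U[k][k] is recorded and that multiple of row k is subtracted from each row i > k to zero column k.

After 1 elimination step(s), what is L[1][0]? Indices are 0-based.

Step 1: pivot at (0,0) is -1.
  row1 ← row1 − (3)·row0  ⇒  L[1][0]=3, U row1=(0, -4, 3)
  row2 ← row2 − (-4)·row0  ⇒  L[2][0]=-4, U row2=(0, 8, -5)

L[1][0] = 3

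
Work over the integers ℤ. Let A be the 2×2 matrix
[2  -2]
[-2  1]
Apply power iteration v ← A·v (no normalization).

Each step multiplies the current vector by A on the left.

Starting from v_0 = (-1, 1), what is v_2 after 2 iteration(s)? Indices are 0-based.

v_0 = (-1, 1).
v_1 = A·v_0 = (-4, 3).
v_2 = A·v_1 = (-14, 11).

v_2 = (-14, 11)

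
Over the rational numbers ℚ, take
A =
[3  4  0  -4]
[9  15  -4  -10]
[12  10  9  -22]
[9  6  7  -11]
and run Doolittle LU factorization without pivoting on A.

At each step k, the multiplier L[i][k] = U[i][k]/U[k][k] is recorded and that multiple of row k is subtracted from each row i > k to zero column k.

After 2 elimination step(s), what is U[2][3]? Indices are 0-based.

Step 1: pivot at (0,0) is 3.
  row1 ← row1 − (3)·row0  ⇒  L[1][0]=3, U row1=(0, 3, -4, 2)
  row2 ← row2 − (4)·row0  ⇒  L[2][0]=4, U row2=(0, -6, 9, -6)
  row3 ← row3 − (3)·row0  ⇒  L[3][0]=3, U row3=(0, -6, 7, 1)
Step 2: pivot at (1,1) is 3.
  row2 ← row2 − (-2)·row1  ⇒  L[2][1]=-2, U row2=(0, 0, 1, -2)
  row3 ← row3 − (-2)·row1  ⇒  L[3][1]=-2, U row3=(0, 0, -1, 5)

U[2][3] = -2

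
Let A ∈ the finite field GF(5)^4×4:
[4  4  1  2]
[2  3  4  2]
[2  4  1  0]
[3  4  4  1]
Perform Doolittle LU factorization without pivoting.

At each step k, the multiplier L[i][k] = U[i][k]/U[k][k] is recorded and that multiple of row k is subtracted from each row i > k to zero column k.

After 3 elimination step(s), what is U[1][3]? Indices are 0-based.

k=0: U[0][0]=4
  eliminate (1,0): mult=3, new row 1: (0, 1, 1, 1); set L[1][0]=3
  eliminate (2,0): mult=3, new row 2: (0, 2, 3, 4); set L[2][0]=3
  eliminate (3,0): mult=2, new row 3: (0, 1, 2, 2); set L[3][0]=2
k=1: U[1][1]=1
  eliminate (2,1): mult=2, new row 2: (0, 0, 1, 2); set L[2][1]=2
  eliminate (3,1): mult=1, new row 3: (0, 0, 1, 1); set L[3][1]=1
k=2: U[2][2]=1
  eliminate (3,2): mult=1, new row 3: (0, 0, 0, 4); set L[3][2]=1

U[1][3] = 1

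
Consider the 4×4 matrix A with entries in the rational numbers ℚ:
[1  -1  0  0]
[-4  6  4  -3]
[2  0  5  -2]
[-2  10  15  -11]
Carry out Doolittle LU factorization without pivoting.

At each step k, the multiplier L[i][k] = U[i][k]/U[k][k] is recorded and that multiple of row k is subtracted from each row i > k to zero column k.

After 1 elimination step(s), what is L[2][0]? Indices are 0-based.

k=0: U[0][0]=1
  eliminate (1,0): mult=-4, new row 1: (0, 2, 4, -3); set L[1][0]=-4
  eliminate (2,0): mult=2, new row 2: (0, 2, 5, -2); set L[2][0]=2
  eliminate (3,0): mult=-2, new row 3: (0, 8, 15, -11); set L[3][0]=-2

L[2][0] = 2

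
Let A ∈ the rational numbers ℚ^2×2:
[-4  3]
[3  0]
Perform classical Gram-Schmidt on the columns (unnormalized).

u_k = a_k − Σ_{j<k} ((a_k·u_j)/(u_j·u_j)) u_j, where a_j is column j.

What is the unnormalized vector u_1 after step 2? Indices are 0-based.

u_1 = (27/25, 36/25)

Step 1: u_0 = a_0 = (-4, 3).
Step 2: u_1 = a_1 − (-12/25)·u_0 = (27/25, 36/25).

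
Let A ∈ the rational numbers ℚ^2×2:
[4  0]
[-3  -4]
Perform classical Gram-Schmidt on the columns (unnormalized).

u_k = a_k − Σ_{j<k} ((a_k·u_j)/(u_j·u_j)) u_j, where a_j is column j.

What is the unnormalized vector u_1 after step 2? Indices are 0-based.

u_1 = (-48/25, -64/25)

Step 1: u_0 = a_0 = (4, -3).
Step 2: u_1 = a_1 − (12/25)·u_0 = (-48/25, -64/25).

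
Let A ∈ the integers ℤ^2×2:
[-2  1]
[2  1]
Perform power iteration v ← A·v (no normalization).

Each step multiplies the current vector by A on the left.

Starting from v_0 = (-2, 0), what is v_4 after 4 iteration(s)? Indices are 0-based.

v_4 = (-76, 36)

v_0 = (-2, 0).
v_1 = A·v_0 = (4, -4).
v_2 = A·v_1 = (-12, 4).
v_3 = A·v_2 = (28, -20).
v_4 = A·v_3 = (-76, 36).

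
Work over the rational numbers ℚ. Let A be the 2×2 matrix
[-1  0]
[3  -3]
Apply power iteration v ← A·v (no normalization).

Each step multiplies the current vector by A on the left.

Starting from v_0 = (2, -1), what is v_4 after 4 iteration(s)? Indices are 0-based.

v_0 = (2, -1).
v_1 = A·v_0 = (-2, 9).
v_2 = A·v_1 = (2, -33).
v_3 = A·v_2 = (-2, 105).
v_4 = A·v_3 = (2, -321).

v_4 = (2, -321)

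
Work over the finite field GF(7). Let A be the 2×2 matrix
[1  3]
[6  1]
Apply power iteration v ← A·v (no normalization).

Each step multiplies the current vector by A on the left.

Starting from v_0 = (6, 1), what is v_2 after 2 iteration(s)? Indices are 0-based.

v_2 = (1, 0)

v_0 = (6, 1).
v_1 = A·v_0 = (2, 2).
v_2 = A·v_1 = (1, 0).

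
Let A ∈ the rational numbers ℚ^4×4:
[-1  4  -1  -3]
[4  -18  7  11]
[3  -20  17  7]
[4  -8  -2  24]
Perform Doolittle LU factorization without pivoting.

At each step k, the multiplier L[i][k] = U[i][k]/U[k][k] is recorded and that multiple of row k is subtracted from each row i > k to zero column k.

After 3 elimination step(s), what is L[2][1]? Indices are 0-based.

Step 1: pivot at (0,0) is -1.
  row1 ← row1 − (-4)·row0  ⇒  L[1][0]=-4, U row1=(0, -2, 3, -1)
  row2 ← row2 − (-3)·row0  ⇒  L[2][0]=-3, U row2=(0, -8, 14, -2)
  row3 ← row3 − (-4)·row0  ⇒  L[3][0]=-4, U row3=(0, 8, -6, 12)
Step 2: pivot at (1,1) is -2.
  row2 ← row2 − (4)·row1  ⇒  L[2][1]=4, U row2=(0, 0, 2, 2)
  row3 ← row3 − (-4)·row1  ⇒  L[3][1]=-4, U row3=(0, 0, 6, 8)
Step 3: pivot at (2,2) is 2.
  row3 ← row3 − (3)·row2  ⇒  L[3][2]=3, U row3=(0, 0, 0, 2)

L[2][1] = 4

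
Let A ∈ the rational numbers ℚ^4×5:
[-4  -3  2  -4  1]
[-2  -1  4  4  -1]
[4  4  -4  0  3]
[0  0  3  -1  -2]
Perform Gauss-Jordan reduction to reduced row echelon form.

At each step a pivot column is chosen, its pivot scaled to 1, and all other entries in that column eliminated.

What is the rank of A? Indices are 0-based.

pivot(0,0)=-4: scale R0 → (1, 3/4, -1/2, 1, -1/4)
  clear (1,0): R1 −= (-2)R0 → (0, 1/2, 3, 6, -3/2)
  clear (2,0): R2 −= (4)R0 → (0, 1, -2, -4, 4)
pivot(1,1)=1/2: scale R1 → (0, 1, 6, 12, -3)
  clear (0,1): R0 −= (3/4)R1 → (1, 0, -5, -8, 2)
  clear (2,1): R2 −= (1)R1 → (0, 0, -8, -16, 7)
pivot(2,2)=-8: scale R2 → (0, 0, 1, 2, -7/8)
  clear (0,2): R0 −= (-5)R2 → (1, 0, 0, 2, -19/8)
  clear (1,2): R1 −= (6)R2 → (0, 1, 0, 0, 9/4)
  clear (3,2): R3 −= (3)R2 → (0, 0, 0, -7, 5/8)
pivot(3,3)=-7: scale R3 → (0, 0, 0, 1, -5/56)
  clear (0,3): R0 −= (2)R3 → (1, 0, 0, 0, -123/56)
  clear (2,3): R2 −= (2)R3 → (0, 0, 1, 0, -39/56)

rank = 4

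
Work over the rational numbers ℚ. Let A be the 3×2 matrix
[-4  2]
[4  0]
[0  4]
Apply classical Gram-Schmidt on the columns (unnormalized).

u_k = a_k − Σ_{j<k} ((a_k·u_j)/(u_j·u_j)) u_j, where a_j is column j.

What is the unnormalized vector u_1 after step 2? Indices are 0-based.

Step 1: u_0 = a_0 = (-4, 4, 0).
Step 2: u_1 = a_1 − (-1/4)·u_0 = (1, 1, 4).

u_1 = (1, 1, 4)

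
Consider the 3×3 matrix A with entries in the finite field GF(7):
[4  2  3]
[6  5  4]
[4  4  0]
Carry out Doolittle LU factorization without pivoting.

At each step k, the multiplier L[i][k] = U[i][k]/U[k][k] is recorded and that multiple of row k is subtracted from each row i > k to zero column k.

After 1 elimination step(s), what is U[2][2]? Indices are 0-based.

Step 1: pivot at (0,0) is 4.
  row1 ← row1 − (5)·row0  ⇒  L[1][0]=5, U row1=(0, 2, 3)
  row2 ← row2 − (1)·row0  ⇒  L[2][0]=1, U row2=(0, 2, 4)

U[2][2] = 4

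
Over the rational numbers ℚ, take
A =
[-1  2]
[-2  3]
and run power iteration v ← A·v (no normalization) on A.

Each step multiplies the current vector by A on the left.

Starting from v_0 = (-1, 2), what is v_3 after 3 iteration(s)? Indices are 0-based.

v_3 = (17, 20)

v_0 = (-1, 2).
v_1 = A·v_0 = (5, 8).
v_2 = A·v_1 = (11, 14).
v_3 = A·v_2 = (17, 20).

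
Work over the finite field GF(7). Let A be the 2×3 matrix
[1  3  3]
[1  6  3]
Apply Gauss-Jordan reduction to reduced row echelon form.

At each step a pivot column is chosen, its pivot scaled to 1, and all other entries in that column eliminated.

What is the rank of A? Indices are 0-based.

[1] R0 /= 1  ⇒  (1, 3, 3)
     R1 -= 1·R0  ⇒  (0, 3, 0)
[2] R1 /= 3  ⇒  (0, 1, 0)
     R0 -= 3·R1  ⇒  (1, 0, 3)

rank = 2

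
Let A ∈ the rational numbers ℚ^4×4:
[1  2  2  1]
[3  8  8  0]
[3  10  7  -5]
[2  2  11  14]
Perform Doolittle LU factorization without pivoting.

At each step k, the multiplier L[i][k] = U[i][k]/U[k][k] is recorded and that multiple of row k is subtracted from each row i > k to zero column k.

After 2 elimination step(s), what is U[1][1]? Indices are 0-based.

[col 0] pivot 1
  R1 -= 3*R0 → (0, 2, 2, -3)  (L[1][0] := 3)
  R2 -= 3*R0 → (0, 4, 1, -8)  (L[2][0] := 3)
  R3 -= 2*R0 → (0, -2, 7, 12)  (L[3][0] := 2)
[col 1] pivot 2
  R2 -= 2*R1 → (0, 0, -3, -2)  (L[2][1] := 2)
  R3 -= -1*R1 → (0, 0, 9, 9)  (L[3][1] := -1)

U[1][1] = 2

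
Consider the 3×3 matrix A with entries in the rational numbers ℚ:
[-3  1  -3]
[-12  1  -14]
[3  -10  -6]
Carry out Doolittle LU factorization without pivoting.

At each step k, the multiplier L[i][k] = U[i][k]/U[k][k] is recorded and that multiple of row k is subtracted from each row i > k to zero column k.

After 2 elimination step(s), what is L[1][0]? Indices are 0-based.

L[1][0] = 4

k=0: U[0][0]=-3
  eliminate (1,0): mult=4, new row 1: (0, -3, -2); set L[1][0]=4
  eliminate (2,0): mult=-1, new row 2: (0, -9, -9); set L[2][0]=-1
k=1: U[1][1]=-3
  eliminate (2,1): mult=3, new row 2: (0, 0, -3); set L[2][1]=3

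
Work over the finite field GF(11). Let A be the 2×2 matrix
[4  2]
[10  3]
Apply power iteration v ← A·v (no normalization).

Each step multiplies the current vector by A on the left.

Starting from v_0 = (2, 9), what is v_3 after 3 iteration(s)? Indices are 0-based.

v_3 = (10, 4)

v_0 = (2, 9).
v_1 = A·v_0 = (4, 3).
v_2 = A·v_1 = (0, 5).
v_3 = A·v_2 = (10, 4).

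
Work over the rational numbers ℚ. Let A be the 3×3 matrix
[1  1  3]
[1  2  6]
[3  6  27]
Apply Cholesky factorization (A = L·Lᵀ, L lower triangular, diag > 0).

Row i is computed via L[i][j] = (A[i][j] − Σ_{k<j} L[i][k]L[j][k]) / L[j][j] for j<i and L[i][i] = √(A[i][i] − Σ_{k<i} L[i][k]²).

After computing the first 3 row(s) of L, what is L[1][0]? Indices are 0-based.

L[1][0] = 1

Step 1: L[0][0] = √(1) = 1.
  L[1][0] = (1) / L[0][0] = 1.
Step 2: L[1][1] = √(1) = 1.
  L[2][0] = (3) / L[0][0] = 3.
  L[2][1] = (3) / L[1][1] = 3.
Step 3: L[2][2] = √(9) = 3.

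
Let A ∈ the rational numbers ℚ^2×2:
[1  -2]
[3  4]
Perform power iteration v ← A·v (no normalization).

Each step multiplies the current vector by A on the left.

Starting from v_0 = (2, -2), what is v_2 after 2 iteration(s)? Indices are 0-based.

v_0 = (2, -2).
v_1 = A·v_0 = (6, -2).
v_2 = A·v_1 = (10, 10).

v_2 = (10, 10)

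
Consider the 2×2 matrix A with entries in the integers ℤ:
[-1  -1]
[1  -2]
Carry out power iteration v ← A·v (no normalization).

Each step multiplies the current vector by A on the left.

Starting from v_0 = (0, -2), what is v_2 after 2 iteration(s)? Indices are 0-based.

v_2 = (-6, -6)

v_0 = (0, -2).
v_1 = A·v_0 = (2, 4).
v_2 = A·v_1 = (-6, -6).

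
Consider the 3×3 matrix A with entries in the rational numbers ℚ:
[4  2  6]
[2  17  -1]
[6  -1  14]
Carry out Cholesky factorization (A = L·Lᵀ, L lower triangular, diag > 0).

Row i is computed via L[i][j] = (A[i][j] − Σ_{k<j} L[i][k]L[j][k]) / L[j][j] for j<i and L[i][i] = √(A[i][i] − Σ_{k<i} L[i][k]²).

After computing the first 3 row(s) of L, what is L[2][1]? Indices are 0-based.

Step 1: L[0][0] = √(4) = 2.
  L[1][0] = (2) / L[0][0] = 1.
Step 2: L[1][1] = √(16) = 4.
  L[2][0] = (6) / L[0][0] = 3.
  L[2][1] = (-4) / L[1][1] = -1.
Step 3: L[2][2] = √(4) = 2.

L[2][1] = -1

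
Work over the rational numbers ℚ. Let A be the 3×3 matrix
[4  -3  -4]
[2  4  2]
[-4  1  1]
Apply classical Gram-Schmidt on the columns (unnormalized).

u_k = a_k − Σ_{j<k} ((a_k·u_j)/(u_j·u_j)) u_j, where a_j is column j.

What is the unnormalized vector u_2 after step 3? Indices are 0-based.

u_2 = (-153/218, -34/109, -187/218)

Step 1: u_0 = a_0 = (4, 2, -4).
Step 2: u_1 = a_1 − (-2/9)·u_0 = (-19/9, 40/9, 1/9).
Step 3: u_2 = a_2 − (-4/9)·u_0 − (157/218)·u_1 = (-153/218, -34/109, -187/218).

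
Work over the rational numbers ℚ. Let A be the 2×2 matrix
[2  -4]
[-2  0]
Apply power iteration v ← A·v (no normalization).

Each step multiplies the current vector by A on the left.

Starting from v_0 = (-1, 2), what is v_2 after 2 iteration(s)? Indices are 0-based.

v_2 = (-28, 20)

v_0 = (-1, 2).
v_1 = A·v_0 = (-10, 2).
v_2 = A·v_1 = (-28, 20).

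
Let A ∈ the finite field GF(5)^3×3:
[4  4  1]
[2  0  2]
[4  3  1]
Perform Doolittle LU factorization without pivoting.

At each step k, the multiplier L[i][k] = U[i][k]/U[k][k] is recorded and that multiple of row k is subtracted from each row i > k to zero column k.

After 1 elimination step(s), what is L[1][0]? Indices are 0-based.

[col 0] pivot 4
  R1 -= 3*R0 → (0, 3, 4)  (L[1][0] := 3)
  R2 -= 1*R0 → (0, 4, 0)  (L[2][0] := 1)

L[1][0] = 3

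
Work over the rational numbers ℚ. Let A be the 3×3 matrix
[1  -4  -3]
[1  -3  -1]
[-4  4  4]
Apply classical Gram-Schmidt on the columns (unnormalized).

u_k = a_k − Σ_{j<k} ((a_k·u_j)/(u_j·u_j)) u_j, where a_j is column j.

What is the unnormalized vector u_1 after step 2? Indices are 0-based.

Step 1: u_0 = a_0 = (1, 1, -4).
Step 2: u_1 = a_1 − (-23/18)·u_0 = (-49/18, -31/18, -10/9).

u_1 = (-49/18, -31/18, -10/9)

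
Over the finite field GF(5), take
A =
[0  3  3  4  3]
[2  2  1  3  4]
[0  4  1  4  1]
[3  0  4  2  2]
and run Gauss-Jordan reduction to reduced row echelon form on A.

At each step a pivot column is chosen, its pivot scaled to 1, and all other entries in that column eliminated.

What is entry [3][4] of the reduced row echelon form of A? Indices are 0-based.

M[3][4] = 1

step 1: exchange rows 0,1
step 1: normalize row 0 (÷2) = (1, 1, 3, 4, 2)
  row 3: subtract 3×row0 = (0, 2, 0, 0, 1)
step 2: normalize row 1 (÷3) = (0, 1, 1, 3, 1)
  row 0: subtract 1×row1 = (1, 0, 2, 1, 1)
  row 2: subtract 4×row1 = (0, 0, 2, 2, 2)
  row 3: subtract 2×row1 = (0, 0, 3, 4, 4)
step 3: normalize row 2 (÷2) = (0, 0, 1, 1, 1)
  row 0: subtract 2×row2 = (1, 0, 0, 4, 4)
  row 1: subtract 1×row2 = (0, 1, 0, 2, 0)
  row 3: subtract 3×row2 = (0, 0, 0, 1, 1)
step 4: normalize row 3 (÷1) = (0, 0, 0, 1, 1)
  row 0: subtract 4×row3 = (1, 0, 0, 0, 0)
  row 1: subtract 2×row3 = (0, 1, 0, 0, 3)
  row 2: subtract 1×row3 = (0, 0, 1, 0, 0)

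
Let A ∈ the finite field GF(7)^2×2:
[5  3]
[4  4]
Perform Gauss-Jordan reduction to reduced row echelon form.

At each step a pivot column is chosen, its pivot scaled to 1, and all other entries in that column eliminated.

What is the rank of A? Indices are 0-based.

pivot(0,0)=5: scale R0 → (1, 2)
  clear (1,0): R1 −= (4)R0 → (0, 3)
pivot(1,1)=3: scale R1 → (0, 1)
  clear (0,1): R0 −= (2)R1 → (1, 0)

rank = 2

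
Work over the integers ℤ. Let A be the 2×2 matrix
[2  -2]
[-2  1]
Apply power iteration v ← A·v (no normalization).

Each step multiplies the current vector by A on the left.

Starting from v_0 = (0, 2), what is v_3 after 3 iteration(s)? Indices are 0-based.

v_3 = (-44, 34)

v_0 = (0, 2).
v_1 = A·v_0 = (-4, 2).
v_2 = A·v_1 = (-12, 10).
v_3 = A·v_2 = (-44, 34).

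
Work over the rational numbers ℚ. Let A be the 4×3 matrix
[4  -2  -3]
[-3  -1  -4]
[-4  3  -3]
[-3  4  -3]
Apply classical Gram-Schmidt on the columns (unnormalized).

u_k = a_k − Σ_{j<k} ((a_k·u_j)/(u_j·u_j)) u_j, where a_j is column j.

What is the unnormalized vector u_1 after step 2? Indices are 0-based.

u_1 = (8/25, -137/50, 17/25, 113/50)

Step 1: u_0 = a_0 = (4, -3, -4, -3).
Step 2: u_1 = a_1 − (-29/50)·u_0 = (8/25, -137/50, 17/25, 113/50).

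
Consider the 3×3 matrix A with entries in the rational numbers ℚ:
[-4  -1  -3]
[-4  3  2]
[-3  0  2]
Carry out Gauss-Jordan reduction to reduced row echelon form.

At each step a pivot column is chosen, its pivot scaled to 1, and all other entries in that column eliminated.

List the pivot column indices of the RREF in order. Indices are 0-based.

pivot(0,0)=-4: scale R0 → (1, 1/4, 3/4)
  clear (1,0): R1 −= (-4)R0 → (0, 4, 5)
  clear (2,0): R2 −= (-3)R0 → (0, 3/4, 17/4)
pivot(1,1)=4: scale R1 → (0, 1, 5/4)
  clear (0,1): R0 −= (1/4)R1 → (1, 0, 7/16)
  clear (2,1): R2 −= (3/4)R1 → (0, 0, 53/16)
pivot(2,2)=53/16: scale R2 → (0, 0, 1)
  clear (0,2): R0 −= (7/16)R2 → (1, 0, 0)
  clear (1,2): R1 −= (5/4)R2 → (0, 1, 0)

pivot columns: 0, 1, 2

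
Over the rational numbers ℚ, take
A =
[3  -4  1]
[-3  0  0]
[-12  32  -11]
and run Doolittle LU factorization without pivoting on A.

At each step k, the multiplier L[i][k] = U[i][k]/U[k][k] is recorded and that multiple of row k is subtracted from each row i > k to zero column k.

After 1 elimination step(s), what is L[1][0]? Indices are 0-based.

L[1][0] = -1

[col 0] pivot 3
  R1 -= -1*R0 → (0, -4, 1)  (L[1][0] := -1)
  R2 -= -4*R0 → (0, 16, -7)  (L[2][0] := -4)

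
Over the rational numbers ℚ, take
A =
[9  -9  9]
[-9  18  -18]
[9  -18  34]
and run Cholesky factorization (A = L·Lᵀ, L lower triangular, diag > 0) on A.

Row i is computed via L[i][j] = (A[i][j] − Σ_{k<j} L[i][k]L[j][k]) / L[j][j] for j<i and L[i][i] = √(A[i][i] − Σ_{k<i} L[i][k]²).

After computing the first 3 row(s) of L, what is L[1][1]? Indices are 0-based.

L[1][1] = 3

Step 1: L[0][0] = √(9) = 3.
  L[1][0] = (-9) / L[0][0] = -3.
Step 2: L[1][1] = √(9) = 3.
  L[2][0] = (9) / L[0][0] = 3.
  L[2][1] = (-9) / L[1][1] = -3.
Step 3: L[2][2] = √(16) = 4.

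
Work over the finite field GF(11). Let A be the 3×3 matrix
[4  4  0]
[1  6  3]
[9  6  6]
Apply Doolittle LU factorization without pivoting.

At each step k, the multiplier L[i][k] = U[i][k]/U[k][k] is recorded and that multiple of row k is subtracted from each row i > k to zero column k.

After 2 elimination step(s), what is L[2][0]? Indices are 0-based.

L[2][0] = 5

Step 1: pivot at (0,0) is 4.
  row1 ← row1 − (3)·row0  ⇒  L[1][0]=3, U row1=(0, 5, 3)
  row2 ← row2 − (5)·row0  ⇒  L[2][0]=5, U row2=(0, 8, 6)
Step 2: pivot at (1,1) is 5.
  row2 ← row2 − (6)·row1  ⇒  L[2][1]=6, U row2=(0, 0, 10)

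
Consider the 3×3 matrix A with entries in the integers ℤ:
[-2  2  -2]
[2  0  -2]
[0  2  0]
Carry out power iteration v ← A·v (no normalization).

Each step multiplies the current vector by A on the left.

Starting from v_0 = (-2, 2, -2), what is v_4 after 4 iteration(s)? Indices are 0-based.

v_0 = (-2, 2, -2).
v_1 = A·v_0 = (12, 0, 4).
v_2 = A·v_1 = (-32, 16, 0).
v_3 = A·v_2 = (96, -64, 32).
v_4 = A·v_3 = (-384, 128, -128).

v_4 = (-384, 128, -128)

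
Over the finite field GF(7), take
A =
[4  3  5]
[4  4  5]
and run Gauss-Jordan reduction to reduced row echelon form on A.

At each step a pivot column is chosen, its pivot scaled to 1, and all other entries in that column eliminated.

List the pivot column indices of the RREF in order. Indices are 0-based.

[1] R0 /= 4  ⇒  (1, 6, 3)
     R1 -= 4·R0  ⇒  (0, 1, 0)
[2] R1 /= 1  ⇒  (0, 1, 0)
     R0 -= 6·R1  ⇒  (1, 0, 3)

pivot columns: 0, 1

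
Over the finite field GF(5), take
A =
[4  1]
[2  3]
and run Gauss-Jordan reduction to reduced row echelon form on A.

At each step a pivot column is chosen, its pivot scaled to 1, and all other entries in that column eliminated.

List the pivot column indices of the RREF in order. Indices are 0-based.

step 1: normalize row 0 (÷4) = (1, 4)
  row 1: subtract 2×row0 = (0, 0)
skip col 1 (zero from row 1)

pivot columns: 0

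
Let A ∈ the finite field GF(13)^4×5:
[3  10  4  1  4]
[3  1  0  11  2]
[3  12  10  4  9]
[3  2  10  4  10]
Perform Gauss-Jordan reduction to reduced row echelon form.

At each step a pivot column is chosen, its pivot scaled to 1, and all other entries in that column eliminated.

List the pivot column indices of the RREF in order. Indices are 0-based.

pivot columns: 0, 1, 2, 3

pivot(0,0)=3: scale R0 → (1, 12, 10, 9, 10)
  clear (1,0): R1 −= (3)R0 → (0, 4, 9, 10, 11)
  clear (2,0): R2 −= (3)R0 → (0, 2, 6, 3, 5)
  clear (3,0): R3 −= (3)R0 → (0, 5, 6, 3, 6)
pivot(1,1)=4: scale R1 → (0, 1, 12, 9, 6)
  clear (0,1): R0 −= (12)R1 → (1, 0, 9, 5, 3)
  clear (2,1): R2 −= (2)R1 → (0, 0, 8, 11, 6)
  clear (3,1): R3 −= (5)R1 → (0, 0, 11, 10, 2)
pivot(2,2)=8: scale R2 → (0, 0, 1, 3, 4)
  clear (0,2): R0 −= (9)R2 → (1, 0, 0, 4, 6)
  clear (1,2): R1 −= (12)R2 → (0, 1, 0, 12, 10)
  clear (3,2): R3 −= (11)R2 → (0, 0, 0, 3, 10)
pivot(3,3)=3: scale R3 → (0, 0, 0, 1, 12)
  clear (0,3): R0 −= (4)R3 → (1, 0, 0, 0, 10)
  clear (1,3): R1 −= (12)R3 → (0, 1, 0, 0, 9)
  clear (2,3): R2 −= (3)R3 → (0, 0, 1, 0, 7)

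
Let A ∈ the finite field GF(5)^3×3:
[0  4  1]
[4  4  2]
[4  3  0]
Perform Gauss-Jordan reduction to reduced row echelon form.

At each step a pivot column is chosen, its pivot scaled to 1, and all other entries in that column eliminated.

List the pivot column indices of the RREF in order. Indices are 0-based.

pivot columns: 0, 1, 2

step 1: exchange rows 0,1
step 1: normalize row 0 (÷4) = (1, 1, 3)
  row 2: subtract 4×row0 = (0, 4, 3)
step 2: normalize row 1 (÷4) = (0, 1, 4)
  row 0: subtract 1×row1 = (1, 0, 4)
  row 2: subtract 4×row1 = (0, 0, 2)
step 3: normalize row 2 (÷2) = (0, 0, 1)
  row 0: subtract 4×row2 = (1, 0, 0)
  row 1: subtract 4×row2 = (0, 1, 0)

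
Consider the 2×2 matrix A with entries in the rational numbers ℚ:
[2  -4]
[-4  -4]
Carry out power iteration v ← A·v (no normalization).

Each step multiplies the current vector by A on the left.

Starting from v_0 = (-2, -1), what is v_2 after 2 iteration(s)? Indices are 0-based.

v_2 = (-48, -48)

v_0 = (-2, -1).
v_1 = A·v_0 = (0, 12).
v_2 = A·v_1 = (-48, -48).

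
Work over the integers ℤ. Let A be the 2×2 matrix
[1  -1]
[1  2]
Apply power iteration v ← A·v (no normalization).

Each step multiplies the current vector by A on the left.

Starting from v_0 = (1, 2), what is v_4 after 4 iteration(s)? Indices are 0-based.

v_4 = (-27, 9)

v_0 = (1, 2).
v_1 = A·v_0 = (-1, 5).
v_2 = A·v_1 = (-6, 9).
v_3 = A·v_2 = (-15, 12).
v_4 = A·v_3 = (-27, 9).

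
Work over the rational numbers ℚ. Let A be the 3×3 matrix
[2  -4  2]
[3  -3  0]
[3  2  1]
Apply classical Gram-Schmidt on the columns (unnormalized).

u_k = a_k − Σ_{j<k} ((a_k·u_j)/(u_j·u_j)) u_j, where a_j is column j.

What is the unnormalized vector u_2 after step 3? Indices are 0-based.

Step 1: u_0 = a_0 = (2, 3, 3).
Step 2: u_1 = a_1 − (-1/2)·u_0 = (-3, -3/2, 7/2).
Step 3: u_2 = a_2 − (7/22)·u_0 − (-5/47)·u_1 = (540/517, -576/517, 216/517).

u_2 = (540/517, -576/517, 216/517)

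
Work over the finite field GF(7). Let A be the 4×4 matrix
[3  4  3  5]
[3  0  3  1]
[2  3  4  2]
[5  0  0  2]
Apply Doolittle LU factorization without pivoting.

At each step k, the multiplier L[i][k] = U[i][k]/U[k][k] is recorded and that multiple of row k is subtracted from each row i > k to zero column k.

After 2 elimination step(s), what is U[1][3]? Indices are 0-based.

[col 0] pivot 3
  R1 -= 1*R0 → (0, 3, 0, 3)  (L[1][0] := 1)
  R2 -= 3*R0 → (0, 5, 2, 1)  (L[2][0] := 3)
  R3 -= 4*R0 → (0, 5, 2, 3)  (L[3][0] := 4)
[col 1] pivot 3
  R2 -= 4*R1 → (0, 0, 2, 3)  (L[2][1] := 4)
  R3 -= 4*R1 → (0, 0, 2, 5)  (L[3][1] := 4)

U[1][3] = 3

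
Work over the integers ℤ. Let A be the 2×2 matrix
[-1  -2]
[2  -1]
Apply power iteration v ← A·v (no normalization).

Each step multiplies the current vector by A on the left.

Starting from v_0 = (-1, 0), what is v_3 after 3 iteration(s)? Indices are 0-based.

v_3 = (-11, 2)

v_0 = (-1, 0).
v_1 = A·v_0 = (1, -2).
v_2 = A·v_1 = (3, 4).
v_3 = A·v_2 = (-11, 2).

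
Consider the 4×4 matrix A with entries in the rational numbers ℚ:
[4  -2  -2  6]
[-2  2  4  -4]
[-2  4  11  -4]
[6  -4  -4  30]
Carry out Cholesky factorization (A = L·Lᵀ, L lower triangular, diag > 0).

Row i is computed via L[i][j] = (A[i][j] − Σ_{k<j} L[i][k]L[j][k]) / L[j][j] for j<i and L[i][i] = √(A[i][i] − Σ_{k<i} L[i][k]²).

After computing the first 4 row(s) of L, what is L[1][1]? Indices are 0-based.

L[1][1] = 1

Step 1: L[0][0] = √(4) = 2.
  L[1][0] = (-2) / L[0][0] = -1.
Step 2: L[1][1] = √(1) = 1.
  L[2][0] = (-2) / L[0][0] = -1.
  L[2][1] = (3) / L[1][1] = 3.
Step 3: L[2][2] = √(1) = 1.
  L[3][0] = (6) / L[0][0] = 3.
  L[3][1] = (-1) / L[1][1] = -1.
  L[3][2] = (2) / L[2][2] = 2.
Step 4: L[3][3] = √(16) = 4.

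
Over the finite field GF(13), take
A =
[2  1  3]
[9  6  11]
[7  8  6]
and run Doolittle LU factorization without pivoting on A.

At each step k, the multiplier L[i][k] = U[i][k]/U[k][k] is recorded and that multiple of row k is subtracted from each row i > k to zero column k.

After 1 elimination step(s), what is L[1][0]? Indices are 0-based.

Step 1: pivot at (0,0) is 2.
  row1 ← row1 − (11)·row0  ⇒  L[1][0]=11, U row1=(0, 8, 4)
  row2 ← row2 − (10)·row0  ⇒  L[2][0]=10, U row2=(0, 11, 2)

L[1][0] = 11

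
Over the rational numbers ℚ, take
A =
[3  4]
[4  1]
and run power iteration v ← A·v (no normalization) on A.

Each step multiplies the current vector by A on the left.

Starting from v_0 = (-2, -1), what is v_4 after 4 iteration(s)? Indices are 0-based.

v_0 = (-2, -1).
v_1 = A·v_0 = (-10, -9).
v_2 = A·v_1 = (-66, -49).
v_3 = A·v_2 = (-394, -313).
v_4 = A·v_3 = (-2434, -1889).

v_4 = (-2434, -1889)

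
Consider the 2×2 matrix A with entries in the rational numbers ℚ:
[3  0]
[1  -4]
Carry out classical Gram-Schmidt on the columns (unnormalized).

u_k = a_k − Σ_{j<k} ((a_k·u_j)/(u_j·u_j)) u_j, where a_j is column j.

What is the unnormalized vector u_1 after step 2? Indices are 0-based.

Step 1: u_0 = a_0 = (3, 1).
Step 2: u_1 = a_1 − (-2/5)·u_0 = (6/5, -18/5).

u_1 = (6/5, -18/5)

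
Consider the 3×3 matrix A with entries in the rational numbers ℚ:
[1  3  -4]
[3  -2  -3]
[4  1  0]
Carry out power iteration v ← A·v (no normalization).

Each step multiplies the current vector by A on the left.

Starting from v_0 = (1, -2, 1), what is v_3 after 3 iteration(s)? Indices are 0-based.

v_3 = (0, 163, -61)

v_0 = (1, -2, 1).
v_1 = A·v_0 = (-9, 4, 2).
v_2 = A·v_1 = (-5, -41, -32).
v_3 = A·v_2 = (0, 163, -61).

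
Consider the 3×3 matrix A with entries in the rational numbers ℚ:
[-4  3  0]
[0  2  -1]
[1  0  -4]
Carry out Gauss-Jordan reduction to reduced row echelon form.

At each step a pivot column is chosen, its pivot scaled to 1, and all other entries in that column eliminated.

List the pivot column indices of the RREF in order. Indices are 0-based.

pivot columns: 0, 1, 2

pivot(0,0)=-4: scale R0 → (1, -3/4, 0)
  clear (2,0): R2 −= (1)R0 → (0, 3/4, -4)
pivot(1,1)=2: scale R1 → (0, 1, -1/2)
  clear (0,1): R0 −= (-3/4)R1 → (1, 0, -3/8)
  clear (2,1): R2 −= (3/4)R1 → (0, 0, -29/8)
pivot(2,2)=-29/8: scale R2 → (0, 0, 1)
  clear (0,2): R0 −= (-3/8)R2 → (1, 0, 0)
  clear (1,2): R1 −= (-1/2)R2 → (0, 1, 0)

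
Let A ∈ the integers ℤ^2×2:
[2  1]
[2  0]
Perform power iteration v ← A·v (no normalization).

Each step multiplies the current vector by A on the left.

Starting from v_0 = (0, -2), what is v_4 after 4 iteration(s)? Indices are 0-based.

v_4 = (-32, -24)

v_0 = (0, -2).
v_1 = A·v_0 = (-2, 0).
v_2 = A·v_1 = (-4, -4).
v_3 = A·v_2 = (-12, -8).
v_4 = A·v_3 = (-32, -24).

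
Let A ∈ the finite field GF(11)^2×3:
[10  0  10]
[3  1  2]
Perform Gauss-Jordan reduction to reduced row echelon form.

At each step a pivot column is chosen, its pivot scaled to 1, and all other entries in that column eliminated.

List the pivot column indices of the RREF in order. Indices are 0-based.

step 1: normalize row 0 (÷10) = (1, 0, 1)
  row 1: subtract 3×row0 = (0, 1, 10)
step 2: normalize row 1 (÷1) = (0, 1, 10)

pivot columns: 0, 1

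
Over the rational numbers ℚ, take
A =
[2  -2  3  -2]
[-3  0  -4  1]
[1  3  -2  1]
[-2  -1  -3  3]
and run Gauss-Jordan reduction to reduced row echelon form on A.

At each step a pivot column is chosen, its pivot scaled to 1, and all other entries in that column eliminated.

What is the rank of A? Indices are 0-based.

rank = 4

step 1: normalize row 0 (÷2) = (1, -1, 3/2, -1)
  row 1: subtract -3×row0 = (0, -3, 1/2, -2)
  row 2: subtract 1×row0 = (0, 4, -7/2, 2)
  row 3: subtract -2×row0 = (0, -3, 0, 1)
step 2: normalize row 1 (÷-3) = (0, 1, -1/6, 2/3)
  row 0: subtract -1×row1 = (1, 0, 4/3, -1/3)
  row 2: subtract 4×row1 = (0, 0, -17/6, -2/3)
  row 3: subtract -3×row1 = (0, 0, -1/2, 3)
step 3: normalize row 2 (÷-17/6) = (0, 0, 1, 4/17)
  row 0: subtract 4/3×row2 = (1, 0, 0, -11/17)
  row 1: subtract -1/6×row2 = (0, 1, 0, 12/17)
  row 3: subtract -1/2×row2 = (0, 0, 0, 53/17)
step 4: normalize row 3 (÷53/17) = (0, 0, 0, 1)
  row 0: subtract -11/17×row3 = (1, 0, 0, 0)
  row 1: subtract 12/17×row3 = (0, 1, 0, 0)
  row 2: subtract 4/17×row3 = (0, 0, 1, 0)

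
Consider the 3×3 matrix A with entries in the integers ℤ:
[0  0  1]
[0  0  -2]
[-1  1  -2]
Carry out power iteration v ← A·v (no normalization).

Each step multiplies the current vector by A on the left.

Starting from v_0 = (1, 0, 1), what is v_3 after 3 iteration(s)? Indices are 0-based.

v_0 = (1, 0, 1).
v_1 = A·v_0 = (1, -2, -3).
v_2 = A·v_1 = (-3, 6, 3).
v_3 = A·v_2 = (3, -6, 3).

v_3 = (3, -6, 3)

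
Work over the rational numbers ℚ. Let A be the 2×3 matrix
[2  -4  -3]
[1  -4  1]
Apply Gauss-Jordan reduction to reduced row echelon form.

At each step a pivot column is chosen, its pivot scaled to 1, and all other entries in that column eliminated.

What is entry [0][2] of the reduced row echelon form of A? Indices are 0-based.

step 1: normalize row 0 (÷2) = (1, -2, -3/2)
  row 1: subtract 1×row0 = (0, -2, 5/2)
step 2: normalize row 1 (÷-2) = (0, 1, -5/4)
  row 0: subtract -2×row1 = (1, 0, -4)

M[0][2] = -4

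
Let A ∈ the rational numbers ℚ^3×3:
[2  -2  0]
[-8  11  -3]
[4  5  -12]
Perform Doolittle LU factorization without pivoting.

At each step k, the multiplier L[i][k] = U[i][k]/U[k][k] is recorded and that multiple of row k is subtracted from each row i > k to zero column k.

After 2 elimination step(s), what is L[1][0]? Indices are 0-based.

L[1][0] = -4

Step 1: pivot at (0,0) is 2.
  row1 ← row1 − (-4)·row0  ⇒  L[1][0]=-4, U row1=(0, 3, -3)
  row2 ← row2 − (2)·row0  ⇒  L[2][0]=2, U row2=(0, 9, -12)
Step 2: pivot at (1,1) is 3.
  row2 ← row2 − (3)·row1  ⇒  L[2][1]=3, U row2=(0, 0, -3)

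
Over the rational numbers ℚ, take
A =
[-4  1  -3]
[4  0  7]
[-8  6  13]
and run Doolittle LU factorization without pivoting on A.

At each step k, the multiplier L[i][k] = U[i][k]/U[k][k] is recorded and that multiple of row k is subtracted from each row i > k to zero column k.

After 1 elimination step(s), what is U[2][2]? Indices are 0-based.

k=0: U[0][0]=-4
  eliminate (1,0): mult=-1, new row 1: (0, 1, 4); set L[1][0]=-1
  eliminate (2,0): mult=2, new row 2: (0, 4, 19); set L[2][0]=2

U[2][2] = 19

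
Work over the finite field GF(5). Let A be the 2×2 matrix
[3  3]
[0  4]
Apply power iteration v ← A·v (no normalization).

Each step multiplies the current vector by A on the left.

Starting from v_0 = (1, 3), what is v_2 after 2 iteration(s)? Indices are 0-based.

v_2 = (2, 3)

v_0 = (1, 3).
v_1 = A·v_0 = (2, 2).
v_2 = A·v_1 = (2, 3).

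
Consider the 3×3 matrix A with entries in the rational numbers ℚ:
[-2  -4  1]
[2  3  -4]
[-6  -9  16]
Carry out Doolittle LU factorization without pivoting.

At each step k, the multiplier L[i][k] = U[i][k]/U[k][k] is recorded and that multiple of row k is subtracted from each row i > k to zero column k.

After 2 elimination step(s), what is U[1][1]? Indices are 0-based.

U[1][1] = -1

k=0: U[0][0]=-2
  eliminate (1,0): mult=-1, new row 1: (0, -1, -3); set L[1][0]=-1
  eliminate (2,0): mult=3, new row 2: (0, 3, 13); set L[2][0]=3
k=1: U[1][1]=-1
  eliminate (2,1): mult=-3, new row 2: (0, 0, 4); set L[2][1]=-3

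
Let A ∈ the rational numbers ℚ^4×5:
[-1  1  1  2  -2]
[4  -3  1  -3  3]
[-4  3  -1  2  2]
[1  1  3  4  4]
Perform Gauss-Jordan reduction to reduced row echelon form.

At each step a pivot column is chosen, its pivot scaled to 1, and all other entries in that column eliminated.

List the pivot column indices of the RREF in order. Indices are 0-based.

step 1: normalize row 0 (÷-1) = (1, -1, -1, -2, 2)
  row 1: subtract 4×row0 = (0, 1, 5, 5, -5)
  row 2: subtract -4×row0 = (0, -1, -5, -6, 10)
  row 3: subtract 1×row0 = (0, 2, 4, 6, 2)
step 2: normalize row 1 (÷1) = (0, 1, 5, 5, -5)
  row 0: subtract -1×row1 = (1, 0, 4, 3, -3)
  row 2: subtract -1×row1 = (0, 0, 0, -1, 5)
  row 3: subtract 2×row1 = (0, 0, -6, -4, 12)
step 3: exchange rows 2,3
step 3: normalize row 2 (÷-6) = (0, 0, 1, 2/3, -2)
  row 0: subtract 4×row2 = (1, 0, 0, 1/3, 5)
  row 1: subtract 5×row2 = (0, 1, 0, 5/3, 5)
step 4: normalize row 3 (÷-1) = (0, 0, 0, 1, -5)
  row 0: subtract 1/3×row3 = (1, 0, 0, 0, 20/3)
  row 1: subtract 5/3×row3 = (0, 1, 0, 0, 40/3)
  row 2: subtract 2/3×row3 = (0, 0, 1, 0, 4/3)

pivot columns: 0, 1, 2, 3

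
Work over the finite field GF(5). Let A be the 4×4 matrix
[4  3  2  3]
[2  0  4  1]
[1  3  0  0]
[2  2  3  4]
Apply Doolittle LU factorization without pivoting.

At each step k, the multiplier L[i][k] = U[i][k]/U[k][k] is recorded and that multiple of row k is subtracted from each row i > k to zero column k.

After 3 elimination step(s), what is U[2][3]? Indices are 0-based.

k=0: U[0][0]=4
  eliminate (1,0): mult=3, new row 1: (0, 1, 3, 2); set L[1][0]=3
  eliminate (2,0): mult=4, new row 2: (0, 1, 2, 3); set L[2][0]=4
  eliminate (3,0): mult=3, new row 3: (0, 3, 2, 0); set L[3][0]=3
k=1: U[1][1]=1
  eliminate (2,1): mult=1, new row 2: (0, 0, 4, 1); set L[2][1]=1
  eliminate (3,1): mult=3, new row 3: (0, 0, 3, 4); set L[3][1]=3
k=2: U[2][2]=4
  eliminate (3,2): mult=2, new row 3: (0, 0, 0, 2); set L[3][2]=2

U[2][3] = 1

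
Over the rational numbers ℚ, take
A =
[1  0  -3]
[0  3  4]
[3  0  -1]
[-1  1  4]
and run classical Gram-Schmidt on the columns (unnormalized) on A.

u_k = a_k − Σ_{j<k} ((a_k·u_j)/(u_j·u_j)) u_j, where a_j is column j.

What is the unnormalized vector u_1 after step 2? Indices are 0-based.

u_1 = (1/11, 3, 3/11, 10/11)

Step 1: u_0 = a_0 = (1, 0, 3, -1).
Step 2: u_1 = a_1 − (-1/11)·u_0 = (1/11, 3, 3/11, 10/11).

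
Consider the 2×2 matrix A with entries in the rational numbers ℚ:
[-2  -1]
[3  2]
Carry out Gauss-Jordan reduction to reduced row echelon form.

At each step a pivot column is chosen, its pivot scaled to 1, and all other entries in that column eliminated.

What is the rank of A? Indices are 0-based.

rank = 2

step 1: normalize row 0 (÷-2) = (1, 1/2)
  row 1: subtract 3×row0 = (0, 1/2)
step 2: normalize row 1 (÷1/2) = (0, 1)
  row 0: subtract 1/2×row1 = (1, 0)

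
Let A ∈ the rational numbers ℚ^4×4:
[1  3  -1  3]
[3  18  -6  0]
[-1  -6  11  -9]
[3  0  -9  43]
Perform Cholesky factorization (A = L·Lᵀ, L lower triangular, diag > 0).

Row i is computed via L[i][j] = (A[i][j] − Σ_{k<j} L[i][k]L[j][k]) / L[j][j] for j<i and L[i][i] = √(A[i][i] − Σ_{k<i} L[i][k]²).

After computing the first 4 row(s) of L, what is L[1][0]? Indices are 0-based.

L[1][0] = 3

Step 1: L[0][0] = √(1) = 1.
  L[1][0] = (3) / L[0][0] = 3.
Step 2: L[1][1] = √(9) = 3.
  L[2][0] = (-1) / L[0][0] = -1.
  L[2][1] = (-3) / L[1][1] = -1.
Step 3: L[2][2] = √(9) = 3.
  L[3][0] = (3) / L[0][0] = 3.
  L[3][1] = (-9) / L[1][1] = -3.
  L[3][2] = (-9) / L[2][2] = -3.
Step 4: L[3][3] = √(16) = 4.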